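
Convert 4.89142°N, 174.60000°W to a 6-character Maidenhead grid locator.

AJ24qv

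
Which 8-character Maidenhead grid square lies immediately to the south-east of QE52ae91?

Longitude extended square 9; +1 → 10, wraps to 0, carry into subsquare.
Longitude subsquare a = 0; +1 → 1 = b.
Latitude extended square 1; −1 → 0.

QE52be00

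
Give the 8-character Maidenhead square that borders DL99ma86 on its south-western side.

DL99ma75

Longitude extended square 8; −1 → 7.
Latitude extended square 6; −1 → 5.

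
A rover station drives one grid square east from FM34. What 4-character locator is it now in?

FM44

Longitude square 3; +1 → 4.
The latitude characters are unchanged.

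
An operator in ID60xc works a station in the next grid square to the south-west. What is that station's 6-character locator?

ID60wb

Longitude subsquare x = 23; −1 → 22 = w.
Latitude subsquare c = 2; −1 → 1 = b.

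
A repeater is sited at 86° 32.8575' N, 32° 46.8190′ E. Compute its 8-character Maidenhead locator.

KR66jn31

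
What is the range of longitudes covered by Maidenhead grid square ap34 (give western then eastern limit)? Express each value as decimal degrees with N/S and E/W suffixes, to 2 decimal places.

174.00° W, 172.00° W

Field A=0, P=15: +0·20° lon, +15·10° lat → SW at lon -180°, lat 60°.
Square 3, 4: +3·2° lon, +4·1° lat → SW at lon -174°, lat 64°.
Cell spans 2° lon × 1° lat.
west 174.00° W, east 172.00° W.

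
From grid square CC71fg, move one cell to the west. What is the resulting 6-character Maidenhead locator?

CC71eg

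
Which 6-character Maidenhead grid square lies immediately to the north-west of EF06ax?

DF97xa

Longitude subsquare a = 0; −1 → -1, wraps to 23 = x, carry into square.
Longitude square 0; −1 → -1, wraps to 9, carry into field.
Longitude field E = 4; −1 → 3 = D.
Latitude subsquare x = 23; +1 → 24, wraps to 0 = a, carry into square.
Latitude square 6; +1 → 7.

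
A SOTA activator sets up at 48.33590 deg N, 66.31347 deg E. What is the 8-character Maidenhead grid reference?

MN38di70

Add 180° to longitude and 90° to latitude: 246.31347, 138.33590.
Field (20°×10°, letters A–R): 246.31347/20 → 12 → M, 138.33590/10 → 13 → N; chars MN.
Square (2°×1°, digits 0–9): 6.31347/2 → 3, 8.33590/1 → 8; chars 38.
Subsquare (5′×2.5′, letters a–x): 0.31347/0.0833333 → 3 → d, 0.33590/0.0416667 → 8 → i; chars di.
Extended square (30″×15″, digits 0–9): 0.06347/0.00833333 → 7, 0.00257/0.00416667 → 0; chars 70.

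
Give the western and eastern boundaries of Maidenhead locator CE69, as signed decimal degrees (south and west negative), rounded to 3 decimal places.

-128.000, -126.000

Field C=2, E=4: +2·20° lon, +4·10° lat → SW at lon -140°, lat -50°.
Square 6, 9: +6·2° lon, +9·1° lat → SW at lon -128°, lat -41°.
Cell spans 2° lon × 1° lat.
west -128.000, east -126.000.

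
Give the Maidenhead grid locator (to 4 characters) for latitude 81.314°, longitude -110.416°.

DR41

Add 180° to longitude and 90° to latitude: 69.58, 171.31.
Field: 69.58/20 → 3 → D, 171.31/10 → 17 → R; chars DR.
Square: 9.58/2 → 4, 1.31/1 → 1; chars 41.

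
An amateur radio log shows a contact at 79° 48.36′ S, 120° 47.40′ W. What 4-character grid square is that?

CB90

Shift to the Maidenhead origin (180°W, 90°S): lon 59.21, lat 10.19.
Field: lon ⌊59.21/20⌋ = 2 → C; lat ⌊10.19/10⌋ = 1 → B.
Square: lon ⌊19.21/2⌋ = 9; lat ⌊0.19/1⌋ = 0.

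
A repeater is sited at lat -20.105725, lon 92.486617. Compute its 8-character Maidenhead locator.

Shift to the Maidenhead origin (180°W, 90°S): lon 272.48662, lat 69.89427.
Field (20°×10°, letters A–R): 272.48662/20 → 13 → N, 69.89427/10 → 6 → G; chars NG.
Square (2°×1°, digits 0–9): 12.48662/2 → 6, 9.89427/1 → 9; chars 69.
Subsquare (5′×2.5′, letters a–x): 0.48662/0.0833333 → 5 → f, 0.89427/0.0416667 → 21 → v; chars fv.
Extended square (30″×15″, digits 0–9): 0.06995/0.00833333 → 8, 0.01927/0.00416667 → 4; chars 84.

NG69fv84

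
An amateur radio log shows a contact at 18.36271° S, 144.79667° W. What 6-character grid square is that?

BH71op

Offset from 180°W / 90°S: lon 35.2033°, lat 71.6373°.
Field: 35.2033/20 → 1 → B, 71.6373/10 → 7 → H; chars BH.
Square: 15.2033/2 → 7, 1.6373/1 → 1; chars 71.
Subsquare: 1.2033/0.0833333 → 14 → o, 0.6373/0.0416667 → 15 → p; chars op.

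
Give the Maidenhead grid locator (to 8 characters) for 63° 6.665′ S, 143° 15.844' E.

Shift to the Maidenhead origin (180°W, 90°S): lon 323.26407, lat 26.88892.
Field: lon ⌊323.26407/20⌋ = 16 → Q; lat ⌊26.88892/10⌋ = 2 → C.
Square: lon ⌊3.26407/2⌋ = 1; lat ⌊6.88892/1⌋ = 6.
Subsquare: lon ⌊1.26407/0.0833333⌋ = 15 → p; lat ⌊0.88892/0.0416667⌋ = 21 → v.
Extended square: lon ⌊0.01407/0.00833333⌋ = 1; lat ⌊0.01392/0.00416667⌋ = 3.

QC16pv13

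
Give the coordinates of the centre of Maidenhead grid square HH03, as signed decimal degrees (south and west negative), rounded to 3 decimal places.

-16.500, -39.000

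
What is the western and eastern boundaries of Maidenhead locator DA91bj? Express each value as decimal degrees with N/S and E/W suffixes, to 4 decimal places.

Field D=3, A=0: +3·20° lon, +0·10° lat → SW at lon -120°, lat -90°.
Square 9, 1: +9·2° lon, +1·1° lat → SW at lon -102°, lat -89°.
Subsquare b=1, j=9: +1·0.0833333° lon, +9·0.0416667° lat → SW at lon -101.917°, lat -88.625°.
Cell spans 0.0833333° lon × 0.0416667° lat.
west 101.9167° W, east 101.8333° W.

101.9167° W, 101.8333° W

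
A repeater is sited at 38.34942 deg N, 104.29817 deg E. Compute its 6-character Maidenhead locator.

Offset from 180°W / 90°S: lon 284.2982°, lat 128.3494°.
Field (20°×10°, letters A–R): lon ⌊284.2982/20⌋ = 14 → O; lat ⌊128.3494/10⌋ = 12 → M.
Square (2°×1°, digits 0–9): lon ⌊4.2982/2⌋ = 2; lat ⌊8.3494/1⌋ = 8.
Subsquare (5′×2.5′, letters a–x): lon ⌊0.2982/0.0833333⌋ = 3 → d; lat ⌊0.3494/0.0416667⌋ = 8 → i.

OM28di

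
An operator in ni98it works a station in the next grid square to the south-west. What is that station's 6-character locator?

Longitude subsquare i = 8; −1 → 7 = h.
Latitude subsquare t = 19; −1 → 18 = s.

NI98hs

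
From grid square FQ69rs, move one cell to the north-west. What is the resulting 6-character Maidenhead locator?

FQ69qt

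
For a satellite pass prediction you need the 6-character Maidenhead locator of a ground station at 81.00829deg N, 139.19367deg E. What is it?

Offset from 180°W / 90°S: lon 319.1937°, lat 171.0083°.
Field: 319.1937/20 → 15 → P, 171.0083/10 → 17 → R; chars PR.
Square: 19.1937/2 → 9, 1.0083/1 → 1; chars 91.
Subsquare: 1.1937/0.0833333 → 14 → o, 0.0083/0.0416667 → 0 → a; chars oa.

PR91oa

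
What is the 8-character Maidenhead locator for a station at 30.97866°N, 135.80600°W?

Add 180° to longitude and 90° to latitude: 44.19400, 120.97866.
Field: lon ⌊44.19400/20⌋ = 2 → C; lat ⌊120.97866/10⌋ = 12 → M.
Square: lon ⌊4.19400/2⌋ = 2; lat ⌊0.97866/1⌋ = 0.
Subsquare: lon ⌊0.19400/0.0833333⌋ = 2 → c; lat ⌊0.97866/0.0416667⌋ = 23 → x.
Extended square: lon ⌊0.02733/0.00833333⌋ = 3; lat ⌊0.02033/0.00416667⌋ = 4.

CM20cx34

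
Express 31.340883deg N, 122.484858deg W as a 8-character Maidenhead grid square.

CM81si11

Shift to the Maidenhead origin (180°W, 90°S): lon 57.51514, lat 121.34088.
Field (20°×10°, letters A–R): 57.51514/20 → 2 → C, 121.34088/10 → 12 → M; chars CM.
Square (2°×1°, digits 0–9): 17.51514/2 → 8, 1.34088/1 → 1; chars 81.
Subsquare (5′×2.5′, letters a–x): 1.51514/0.0833333 → 18 → s, 0.34088/0.0416667 → 8 → i; chars si.
Extended square (30″×15″, digits 0–9): 0.01514/0.00833333 → 1, 0.00755/0.00416667 → 1; chars 11.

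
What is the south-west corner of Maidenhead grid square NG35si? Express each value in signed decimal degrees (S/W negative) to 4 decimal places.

-24.6667, 87.5000

Field N=13, G=6: +13·20° lon, +6·10° lat → SW at lon 80°, lat -30°.
Square 3, 5: +3·2° lon, +5·1° lat → SW at lon 86°, lat -25°.
Subsquare s=18, i=8: +18·0.0833333° lon, +8·0.0416667° lat → SW at lon 87.5°, lat -24.6667°.
latitude -24.6667, longitude 87.5000.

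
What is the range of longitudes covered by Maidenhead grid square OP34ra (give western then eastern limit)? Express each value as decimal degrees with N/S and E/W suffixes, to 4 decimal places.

107.4167° E, 107.5000° E

Field O=14, P=15: +14·20° lon, +15·10° lat → SW at lon 100°, lat 60°.
Square 3, 4: +3·2° lon, +4·1° lat → SW at lon 106°, lat 64°.
Subsquare r=17, a=0: +17·0.0833333° lon, +0·0.0416667° lat → SW at lon 107.417°, lat 64°.
Cell spans 0.0833333° lon × 0.0416667° lat.
west 107.4167° E, east 107.5000° E.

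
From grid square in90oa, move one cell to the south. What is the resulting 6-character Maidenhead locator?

IM99ox

Latitude subsquare a = 0; −1 → -1, wraps to 23 = x, carry into square.
Latitude square 0; −1 → -1, wraps to 9, carry into field.
Latitude field N = 13; −1 → 12 = M.
The longitude characters are unchanged.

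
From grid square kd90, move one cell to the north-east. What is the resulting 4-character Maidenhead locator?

Longitude square 9; +1 → 10, wraps to 0, carry into field.
Longitude field K = 10; +1 → 11 = L.
Latitude square 0; +1 → 1.

LD01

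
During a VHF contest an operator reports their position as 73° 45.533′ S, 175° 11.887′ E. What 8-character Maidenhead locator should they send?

RB76of37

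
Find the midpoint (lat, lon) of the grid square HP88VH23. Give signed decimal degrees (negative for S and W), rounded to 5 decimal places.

68.30625, -22.22917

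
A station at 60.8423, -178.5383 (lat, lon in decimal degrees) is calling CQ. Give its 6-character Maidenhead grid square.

AP00ru

Shift to the Maidenhead origin (180°W, 90°S): lon 1.4617, lat 150.8423.
Field: lon ⌊1.4617/20⌋ = 0 → A; lat ⌊150.8423/10⌋ = 15 → P.
Square: lon ⌊1.4617/2⌋ = 0; lat ⌊0.8423/1⌋ = 0.
Subsquare: lon ⌊1.4617/0.0833333⌋ = 17 → r; lat ⌊0.8423/0.0416667⌋ = 20 → u.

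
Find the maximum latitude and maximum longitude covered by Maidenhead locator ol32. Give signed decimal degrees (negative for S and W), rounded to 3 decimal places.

23.000, 108.000

Field O=14, L=11: +14·20° lon, +11·10° lat → SW at lon 100°, lat 20°.
Square 3, 2: +3·2° lon, +2·1° lat → SW at lon 106°, lat 22°.
Cell spans 2° lon × 1° lat. NE corner is SW corner plus one full cell.
latitude 23.000, longitude 108.000.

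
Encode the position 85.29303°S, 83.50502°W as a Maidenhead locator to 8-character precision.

EA84fq99

Add 180° to longitude and 90° to latitude: 96.49498, 4.70697.
Field: lon ⌊96.49498/20⌋ = 4 → E; lat ⌊4.70697/10⌋ = 0 → A.
Square: lon ⌊16.49498/2⌋ = 8; lat ⌊4.70697/1⌋ = 4.
Subsquare: lon ⌊0.49498/0.0833333⌋ = 5 → f; lat ⌊0.70697/0.0416667⌋ = 16 → q.
Extended square: lon ⌊0.07831/0.00833333⌋ = 9; lat ⌊0.04030/0.00416667⌋ = 9.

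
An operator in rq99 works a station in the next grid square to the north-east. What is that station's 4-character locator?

AR00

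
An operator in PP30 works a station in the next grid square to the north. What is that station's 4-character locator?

Latitude square 0; +1 → 1.
The longitude characters are unchanged.

PP31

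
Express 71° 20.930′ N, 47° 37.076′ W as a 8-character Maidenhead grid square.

Add 180° to longitude and 90° to latitude: 132.38207, 161.34883.
Field: 132.38207/20 → 6 → G, 161.34883/10 → 16 → Q; chars GQ.
Square: 12.38207/2 → 6, 1.34883/1 → 1; chars 61.
Subsquare: 0.38207/0.0833333 → 4 → e, 0.34883/0.0416667 → 8 → i; chars ei.
Extended square: 0.04873/0.00833333 → 5, 0.01550/0.00416667 → 3; chars 53.

GQ61ei53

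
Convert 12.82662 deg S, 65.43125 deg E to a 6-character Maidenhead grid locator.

MH27re

Shift to the Maidenhead origin (180°W, 90°S): lon 245.4313, lat 77.1734.
Field: lon ⌊245.4313/20⌋ = 12 → M; lat ⌊77.1734/10⌋ = 7 → H.
Square: lon ⌊5.4313/2⌋ = 2; lat ⌊7.1734/1⌋ = 7.
Subsquare: lon ⌊1.4313/0.0833333⌋ = 17 → r; lat ⌊0.1734/0.0416667⌋ = 4 → e.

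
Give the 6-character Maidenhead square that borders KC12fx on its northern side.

KC13fa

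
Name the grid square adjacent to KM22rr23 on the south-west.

KM22rr12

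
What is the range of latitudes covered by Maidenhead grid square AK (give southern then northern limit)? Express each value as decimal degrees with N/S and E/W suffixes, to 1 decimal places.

10.0° N, 20.0° N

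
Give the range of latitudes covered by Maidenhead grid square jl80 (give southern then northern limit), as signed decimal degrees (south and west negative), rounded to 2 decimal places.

20.00, 21.00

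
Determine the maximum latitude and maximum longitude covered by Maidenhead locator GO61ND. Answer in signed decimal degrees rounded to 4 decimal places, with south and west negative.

51.1667, -46.8333

Field G=6, O=14: +6·20° lon, +14·10° lat → SW at lon -60°, lat 50°.
Square 6, 1: +6·2° lon, +1·1° lat → SW at lon -48°, lat 51°.
Subsquare n=13, d=3: +13·0.0833333° lon, +3·0.0416667° lat → SW at lon -46.9167°, lat 51.125°.
Cell spans 0.0833333° lon × 0.0416667° lat. NE corner is SW corner plus one full cell.
latitude 51.1667, longitude -46.8333.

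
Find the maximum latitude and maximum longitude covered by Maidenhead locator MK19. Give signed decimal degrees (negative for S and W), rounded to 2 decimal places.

Field M=12, K=10: +12·20° lon, +10·10° lat → SW at lon 60°, lat 10°.
Square 1, 9: +1·2° lon, +9·1° lat → SW at lon 62°, lat 19°.
Cell spans 2° lon × 1° lat. NE corner is SW corner plus one full cell.
latitude 20.00, longitude 64.00.

20.00, 64.00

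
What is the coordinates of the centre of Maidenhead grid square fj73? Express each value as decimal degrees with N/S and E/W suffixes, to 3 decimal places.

Field F=5, J=9: +5·20° lon, +9·10° lat → SW at lon -80°, lat 0°.
Square 7, 3: +7·2° lon, +3·1° lat → SW at lon -66°, lat 3°.
Cell spans 2° lon × 1° lat. Centre is SW corner plus half of each.
latitude 3.500° N, longitude 65.000° W.

3.500° N, 65.000° W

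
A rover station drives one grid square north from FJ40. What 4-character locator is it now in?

Latitude square 0; +1 → 1.
The longitude characters are unchanged.

FJ41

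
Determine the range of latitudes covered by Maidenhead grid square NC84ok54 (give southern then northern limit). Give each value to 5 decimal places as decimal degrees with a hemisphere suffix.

65.56667° S, 65.56250° S

Field N=13, C=2: +13·20° lon, +2·10° lat → SW at lon 80°, lat -70°.
Square 8, 4: +8·2° lon, +4·1° lat → SW at lon 96°, lat -66°.
Subsquare o=14, k=10: +14·0.0833333° lon, +10·0.0416667° lat → SW at lon 97.1667°, lat -65.5833°.
Extended square 5, 4: +5·0.00833333° lon, +4·0.00416667° lat → SW at lon 97.2083°, lat -65.5667°.
Cell spans 0.00833333° lon × 0.00416667° lat.
south 65.56667° S, north 65.56250° S.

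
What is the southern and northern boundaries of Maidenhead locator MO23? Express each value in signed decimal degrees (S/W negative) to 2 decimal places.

53.00, 54.00

Field M=12, O=14: +12·20° lon, +14·10° lat → SW at lon 60°, lat 50°.
Square 2, 3: +2·2° lon, +3·1° lat → SW at lon 64°, lat 53°.
Cell spans 2° lon × 1° lat.
south 53.00, north 54.00.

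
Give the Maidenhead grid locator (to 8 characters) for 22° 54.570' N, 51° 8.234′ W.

Add 180° to longitude and 90° to latitude: 128.86277, 112.90950.
Field: 128.86277/20 → 6 → G, 112.90950/10 → 11 → L; chars GL.
Square: 8.86277/2 → 4, 2.90950/1 → 2; chars 42.
Subsquare: 0.86277/0.0833333 → 10 → k, 0.90950/0.0416667 → 21 → v; chars kv.
Extended square: 0.02943/0.00833333 → 3, 0.03450/0.00416667 → 8; chars 38.

GL42kv38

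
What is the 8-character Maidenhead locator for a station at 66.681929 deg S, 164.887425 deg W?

AC73nh36

Offset from 180°W / 90°S: lon 15.11257°, lat 23.31807°.
Field: lon ⌊15.11257/20⌋ = 0 → A; lat ⌊23.31807/10⌋ = 2 → C.
Square: lon ⌊15.11257/2⌋ = 7; lat ⌊3.31807/1⌋ = 3.
Subsquare: lon ⌊1.11257/0.0833333⌋ = 13 → n; lat ⌊0.31807/0.0416667⌋ = 7 → h.
Extended square: lon ⌊0.02924/0.00833333⌋ = 3; lat ⌊0.02640/0.00416667⌋ = 6.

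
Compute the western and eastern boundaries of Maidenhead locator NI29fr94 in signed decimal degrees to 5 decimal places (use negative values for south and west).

84.49167, 84.50000

Field N=13, I=8: +13·20° lon, +8·10° lat → SW at lon 80°, lat -10°.
Square 2, 9: +2·2° lon, +9·1° lat → SW at lon 84°, lat -1°.
Subsquare f=5, r=17: +5·0.0833333° lon, +17·0.0416667° lat → SW at lon 84.4167°, lat -0.291667°.
Extended square 9, 4: +9·0.00833333° lon, +4·0.00416667° lat → SW at lon 84.4917°, lat -0.275°.
Cell spans 0.00833333° lon × 0.00416667° lat.
west 84.49167, east 84.50000.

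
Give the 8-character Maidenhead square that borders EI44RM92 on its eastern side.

EI44sm02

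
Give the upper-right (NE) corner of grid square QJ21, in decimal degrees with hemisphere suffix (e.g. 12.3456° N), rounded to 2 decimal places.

Field Q=16, J=9: +16·20° lon, +9·10° lat → SW at lon 140°, lat 0°.
Square 2, 1: +2·2° lon, +1·1° lat → SW at lon 144°, lat 1°.
Cell spans 2° lon × 1° lat. NE corner is SW corner plus one full cell.
latitude 2.00° N, longitude 146.00° E.

2.00° N, 146.00° E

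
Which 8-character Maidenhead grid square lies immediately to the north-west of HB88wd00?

Longitude extended square 0; −1 → -1, wraps to 9, carry into subsquare.
Longitude subsquare w = 22; −1 → 21 = v.
Latitude extended square 0; +1 → 1.

HB88vd91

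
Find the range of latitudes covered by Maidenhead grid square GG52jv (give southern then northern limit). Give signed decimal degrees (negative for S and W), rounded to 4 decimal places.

-27.1250, -27.0833

Field G=6, G=6: +6·20° lon, +6·10° lat → SW at lon -60°, lat -30°.
Square 5, 2: +5·2° lon, +2·1° lat → SW at lon -50°, lat -28°.
Subsquare j=9, v=21: +9·0.0833333° lon, +21·0.0416667° lat → SW at lon -49.25°, lat -27.125°.
Cell spans 0.0833333° lon × 0.0416667° lat.
south -27.1250, north -27.0833.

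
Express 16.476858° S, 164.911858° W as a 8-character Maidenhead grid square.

AH73nm05

Offset from 180°W / 90°S: lon 15.08814°, lat 73.52314°.
Field: 15.08814/20 → 0 → A, 73.52314/10 → 7 → H; chars AH.
Square: 15.08814/2 → 7, 3.52314/1 → 3; chars 73.
Subsquare: 1.08814/0.0833333 → 13 → n, 0.52314/0.0416667 → 12 → m; chars nm.
Extended square: 0.00481/0.00833333 → 0, 0.02314/0.00416667 → 5; chars 05.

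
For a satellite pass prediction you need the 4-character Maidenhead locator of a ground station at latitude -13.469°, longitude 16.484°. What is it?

Offset from 180°W / 90°S: lon 196.48°, lat 76.53°.
Field: 196.48/20 → 9 → J, 76.53/10 → 7 → H; chars JH.
Square: 16.48/2 → 8, 6.53/1 → 6; chars 86.

JH86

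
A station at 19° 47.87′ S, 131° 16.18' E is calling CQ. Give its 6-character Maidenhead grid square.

PH50pe

Add 180° to longitude and 90° to latitude: 311.2697, 70.2022.
Field (20°×10°, letters A–R): lon ⌊311.2697/20⌋ = 15 → P; lat ⌊70.2022/10⌋ = 7 → H.
Square (2°×1°, digits 0–9): lon ⌊11.2697/2⌋ = 5; lat ⌊0.2022/1⌋ = 0.
Subsquare (5′×2.5′, letters a–x): lon ⌊1.2697/0.0833333⌋ = 15 → p; lat ⌊0.2022/0.0416667⌋ = 4 → e.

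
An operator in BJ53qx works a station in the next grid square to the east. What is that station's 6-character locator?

BJ53rx

Longitude subsquare q = 16; +1 → 17 = r.
The latitude characters are unchanged.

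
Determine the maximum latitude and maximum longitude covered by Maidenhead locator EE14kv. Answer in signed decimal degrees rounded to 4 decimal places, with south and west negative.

Field E=4, E=4: +4·20° lon, +4·10° lat → SW at lon -100°, lat -50°.
Square 1, 4: +1·2° lon, +4·1° lat → SW at lon -98°, lat -46°.
Subsquare k=10, v=21: +10·0.0833333° lon, +21·0.0416667° lat → SW at lon -97.1667°, lat -45.125°.
Cell spans 0.0833333° lon × 0.0416667° lat. NE corner is SW corner plus one full cell.
latitude -45.0833, longitude -97.0833.

-45.0833, -97.0833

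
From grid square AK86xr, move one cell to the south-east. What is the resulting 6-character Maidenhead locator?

AK96aq

Longitude subsquare x = 23; +1 → 24, wraps to 0 = a, carry into square.
Longitude square 8; +1 → 9.
Latitude subsquare r = 17; −1 → 16 = q.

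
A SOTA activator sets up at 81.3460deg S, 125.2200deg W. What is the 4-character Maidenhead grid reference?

CA78

Offset from 180°W / 90°S: lon 54.78°, lat 8.65°.
Field: lon ⌊54.78/20⌋ = 2 → C; lat ⌊8.65/10⌋ = 0 → A.
Square: lon ⌊14.78/2⌋ = 7; lat ⌊8.65/1⌋ = 8.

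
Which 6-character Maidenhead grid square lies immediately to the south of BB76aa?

BB75ax

Latitude subsquare a = 0; −1 → -1, wraps to 23 = x, carry into square.
Latitude square 6; −1 → 5.
The longitude characters are unchanged.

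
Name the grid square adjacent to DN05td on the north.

DN05te

Latitude subsquare d = 3; +1 → 4 = e.
The longitude characters are unchanged.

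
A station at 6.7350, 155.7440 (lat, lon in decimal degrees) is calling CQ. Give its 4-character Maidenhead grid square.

QJ76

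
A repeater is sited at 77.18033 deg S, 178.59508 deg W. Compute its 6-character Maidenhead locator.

AB02qt

Add 180° to longitude and 90° to latitude: 1.4049, 12.8197.
Field: lon ⌊1.4049/20⌋ = 0 → A; lat ⌊12.8197/10⌋ = 1 → B.
Square: lon ⌊1.4049/2⌋ = 0; lat ⌊2.8197/1⌋ = 2.
Subsquare: lon ⌊1.4049/0.0833333⌋ = 16 → q; lat ⌊0.8197/0.0416667⌋ = 19 → t.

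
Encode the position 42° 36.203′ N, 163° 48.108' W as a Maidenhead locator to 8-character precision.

AN82co34

Add 180° to longitude and 90° to latitude: 16.19820, 132.60338.
Field: 16.19820/20 → 0 → A, 132.60338/10 → 13 → N; chars AN.
Square: 16.19820/2 → 8, 2.60338/1 → 2; chars 82.
Subsquare: 0.19820/0.0833333 → 2 → c, 0.60338/0.0416667 → 14 → o; chars co.
Extended square: 0.03153/0.00833333 → 3, 0.02005/0.00416667 → 4; chars 34.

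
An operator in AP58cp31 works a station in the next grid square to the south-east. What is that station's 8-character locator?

Longitude extended square 3; +1 → 4.
Latitude extended square 1; −1 → 0.

AP58cp40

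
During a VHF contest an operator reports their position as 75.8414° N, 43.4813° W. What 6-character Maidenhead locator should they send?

Offset from 180°W / 90°S: lon 136.5187°, lat 165.8414°.
Field: lon ⌊136.5187/20⌋ = 6 → G; lat ⌊165.8414/10⌋ = 16 → Q.
Square: lon ⌊16.5187/2⌋ = 8; lat ⌊5.8414/1⌋ = 5.
Subsquare: lon ⌊0.5187/0.0833333⌋ = 6 → g; lat ⌊0.8414/0.0416667⌋ = 20 → u.

GQ85gu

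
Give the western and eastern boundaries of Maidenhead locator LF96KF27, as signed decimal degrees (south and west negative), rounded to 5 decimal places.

Field L=11, F=5: +11·20° lon, +5·10° lat → SW at lon 40°, lat -40°.
Square 9, 6: +9·2° lon, +6·1° lat → SW at lon 58°, lat -34°.
Subsquare k=10, f=5: +10·0.0833333° lon, +5·0.0416667° lat → SW at lon 58.8333°, lat -33.7917°.
Extended square 2, 7: +2·0.00833333° lon, +7·0.00416667° lat → SW at lon 58.85°, lat -33.7625°.
Cell spans 0.00833333° lon × 0.00416667° lat.
west 58.85000, east 58.85833.

58.85000, 58.85833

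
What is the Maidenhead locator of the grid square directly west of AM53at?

AM43xt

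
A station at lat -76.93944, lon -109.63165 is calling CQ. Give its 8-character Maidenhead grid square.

Add 180° to longitude and 90° to latitude: 70.36835, 13.06056.
Field: lon ⌊70.36835/20⌋ = 3 → D; lat ⌊13.06056/10⌋ = 1 → B.
Square: lon ⌊10.36835/2⌋ = 5; lat ⌊3.06056/1⌋ = 3.
Subsquare: lon ⌊0.36835/0.0833333⌋ = 4 → e; lat ⌊0.06056/0.0416667⌋ = 1 → b.
Extended square: lon ⌊0.03502/0.00833333⌋ = 4; lat ⌊0.01889/0.00416667⌋ = 4.

DB53eb44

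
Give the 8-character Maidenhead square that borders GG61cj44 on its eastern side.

Longitude extended square 4; +1 → 5.
The latitude characters are unchanged.

GG61cj54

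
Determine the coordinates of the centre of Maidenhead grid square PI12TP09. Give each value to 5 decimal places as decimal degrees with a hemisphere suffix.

Field P=15, I=8: +15·20° lon, +8·10° lat → SW at lon 120°, lat -10°.
Square 1, 2: +1·2° lon, +2·1° lat → SW at lon 122°, lat -8°.
Subsquare t=19, p=15: +19·0.0833333° lon, +15·0.0416667° lat → SW at lon 123.583°, lat -7.375°.
Extended square 0, 9: +0·0.00833333° lon, +9·0.00416667° lat → SW at lon 123.583°, lat -7.3375°.
Cell spans 0.00833333° lon × 0.00416667° lat. Centre is SW corner plus half of each.
latitude 7.33542° S, longitude 123.58750° E.

7.33542° S, 123.58750° E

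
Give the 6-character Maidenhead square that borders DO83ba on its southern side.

DO82bx

Latitude subsquare a = 0; −1 → -1, wraps to 23 = x, carry into square.
Latitude square 3; −1 → 2.
The longitude characters are unchanged.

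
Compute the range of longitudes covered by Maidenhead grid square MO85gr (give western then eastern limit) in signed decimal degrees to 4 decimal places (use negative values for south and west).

Field M=12, O=14: +12·20° lon, +14·10° lat → SW at lon 60°, lat 50°.
Square 8, 5: +8·2° lon, +5·1° lat → SW at lon 76°, lat 55°.
Subsquare g=6, r=17: +6·0.0833333° lon, +17·0.0416667° lat → SW at lon 76.5°, lat 55.7083°.
Cell spans 0.0833333° lon × 0.0416667° lat.
west 76.5000, east 76.5833.

76.5000, 76.5833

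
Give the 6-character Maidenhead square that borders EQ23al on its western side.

EQ13xl

Longitude subsquare a = 0; −1 → -1, wraps to 23 = x, carry into square.
Longitude square 2; −1 → 1.
The latitude characters are unchanged.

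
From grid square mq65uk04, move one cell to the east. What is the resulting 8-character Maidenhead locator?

MQ65uk14

Longitude extended square 0; +1 → 1.
The latitude characters are unchanged.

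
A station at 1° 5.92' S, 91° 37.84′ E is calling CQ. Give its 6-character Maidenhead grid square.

NI58tv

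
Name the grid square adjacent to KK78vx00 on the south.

Latitude extended square 0; −1 → -1, wraps to 9, carry into subsquare.
Latitude subsquare x = 23; −1 → 22 = w.
The longitude characters are unchanged.

KK78vw09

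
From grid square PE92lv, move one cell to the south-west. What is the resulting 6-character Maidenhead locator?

Longitude subsquare l = 11; −1 → 10 = k.
Latitude subsquare v = 21; −1 → 20 = u.

PE92ku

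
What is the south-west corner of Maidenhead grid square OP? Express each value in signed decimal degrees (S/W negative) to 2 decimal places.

Field O=14, P=15: +14·20° lon, +15·10° lat → SW at lon 100°, lat 60°.
latitude 60.00, longitude 100.00.

60.00, 100.00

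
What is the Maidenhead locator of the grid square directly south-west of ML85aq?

ML75xp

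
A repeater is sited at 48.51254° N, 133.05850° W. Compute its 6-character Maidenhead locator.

CN38lm

Shift to the Maidenhead origin (180°W, 90°S): lon 46.9415, lat 138.5125.
Field: 46.9415/20 → 2 → C, 138.5125/10 → 13 → N; chars CN.
Square: 6.9415/2 → 3, 8.5125/1 → 8; chars 38.
Subsquare: 0.9415/0.0833333 → 11 → l, 0.5125/0.0416667 → 12 → m; chars lm.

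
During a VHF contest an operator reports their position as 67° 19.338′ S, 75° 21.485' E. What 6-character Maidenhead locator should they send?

Shift to the Maidenhead origin (180°W, 90°S): lon 255.3581, lat 22.6777.
Field: lon ⌊255.3581/20⌋ = 12 → M; lat ⌊22.6777/10⌋ = 2 → C.
Square: lon ⌊15.3581/2⌋ = 7; lat ⌊2.6777/1⌋ = 2.
Subsquare: lon ⌊1.3581/0.0833333⌋ = 16 → q; lat ⌊0.6777/0.0416667⌋ = 16 → q.

MC72qq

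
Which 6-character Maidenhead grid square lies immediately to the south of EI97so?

EI97sn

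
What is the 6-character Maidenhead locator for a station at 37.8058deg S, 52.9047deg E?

LF62ke

Offset from 180°W / 90°S: lon 232.9047°, lat 52.1942°.
Field: 232.9047/20 → 11 → L, 52.1942/10 → 5 → F; chars LF.
Square: 12.9047/2 → 6, 2.1942/1 → 2; chars 62.
Subsquare: 0.9047/0.0833333 → 10 → k, 0.1942/0.0416667 → 4 → e; chars ke.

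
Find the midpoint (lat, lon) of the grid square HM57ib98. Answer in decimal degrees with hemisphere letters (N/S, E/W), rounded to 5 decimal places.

37.07708° N, 29.25417° W

Field H=7, M=12: +7·20° lon, +12·10° lat → SW at lon -40°, lat 30°.
Square 5, 7: +5·2° lon, +7·1° lat → SW at lon -30°, lat 37°.
Subsquare i=8, b=1: +8·0.0833333° lon, +1·0.0416667° lat → SW at lon -29.3333°, lat 37.0417°.
Extended square 9, 8: +9·0.00833333° lon, +8·0.00416667° lat → SW at lon -29.2583°, lat 37.075°.
Cell spans 0.00833333° lon × 0.00416667° lat. Centre is SW corner plus half of each.
latitude 37.07708° N, longitude 29.25417° W.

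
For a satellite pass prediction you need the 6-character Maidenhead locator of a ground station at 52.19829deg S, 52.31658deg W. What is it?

GD37ut

Shift to the Maidenhead origin (180°W, 90°S): lon 127.6834, lat 37.8017.
Field (20°×10°, letters A–R): 127.6834/20 → 6 → G, 37.8017/10 → 3 → D; chars GD.
Square (2°×1°, digits 0–9): 7.6834/2 → 3, 7.8017/1 → 7; chars 37.
Subsquare (5′×2.5′, letters a–x): 1.6834/0.0833333 → 20 → u, 0.8017/0.0416667 → 19 → t; chars ut.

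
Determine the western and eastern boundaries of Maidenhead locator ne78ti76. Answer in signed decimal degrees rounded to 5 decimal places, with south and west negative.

Field N=13, E=4: +13·20° lon, +4·10° lat → SW at lon 80°, lat -50°.
Square 7, 8: +7·2° lon, +8·1° lat → SW at lon 94°, lat -42°.
Subsquare t=19, i=8: +19·0.0833333° lon, +8·0.0416667° lat → SW at lon 95.5833°, lat -41.6667°.
Extended square 7, 6: +7·0.00833333° lon, +6·0.00416667° lat → SW at lon 95.6417°, lat -41.6417°.
Cell spans 0.00833333° lon × 0.00416667° lat.
west 95.64167, east 95.65000.

95.64167, 95.65000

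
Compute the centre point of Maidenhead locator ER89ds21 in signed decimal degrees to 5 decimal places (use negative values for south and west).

89.75625, -83.72917

Field E=4, R=17: +4·20° lon, +17·10° lat → SW at lon -100°, lat 80°.
Square 8, 9: +8·2° lon, +9·1° lat → SW at lon -84°, lat 89°.
Subsquare d=3, s=18: +3·0.0833333° lon, +18·0.0416667° lat → SW at lon -83.75°, lat 89.75°.
Extended square 2, 1: +2·0.00833333° lon, +1·0.00416667° lat → SW at lon -83.7333°, lat 89.7542°.
Cell spans 0.00833333° lon × 0.00416667° lat. Centre is SW corner plus half of each.
latitude 89.75625, longitude -83.72917.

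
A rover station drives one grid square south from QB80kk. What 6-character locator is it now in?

QB80kj

Latitude subsquare k = 10; −1 → 9 = j.
The longitude characters are unchanged.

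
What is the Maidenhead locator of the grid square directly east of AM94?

Longitude square 9; +1 → 10, wraps to 0, carry into field.
Longitude field A = 0; +1 → 1 = B.
The latitude characters are unchanged.

BM04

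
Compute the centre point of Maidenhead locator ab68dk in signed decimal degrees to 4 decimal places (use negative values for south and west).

-71.5625, -167.7083

Field A=0, B=1: +0·20° lon, +1·10° lat → SW at lon -180°, lat -80°.
Square 6, 8: +6·2° lon, +8·1° lat → SW at lon -168°, lat -72°.
Subsquare d=3, k=10: +3·0.0833333° lon, +10·0.0416667° lat → SW at lon -167.75°, lat -71.5833°.
Cell spans 0.0833333° lon × 0.0416667° lat. Centre is SW corner plus half of each.
latitude -71.5625, longitude -167.7083.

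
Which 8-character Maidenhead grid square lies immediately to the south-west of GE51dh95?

Longitude extended square 9; −1 → 8.
Latitude extended square 5; −1 → 4.

GE51dh84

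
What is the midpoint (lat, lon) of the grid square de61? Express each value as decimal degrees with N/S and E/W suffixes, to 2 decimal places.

Field D=3, E=4: +3·20° lon, +4·10° lat → SW at lon -120°, lat -50°.
Square 6, 1: +6·2° lon, +1·1° lat → SW at lon -108°, lat -49°.
Cell spans 2° lon × 1° lat. Centre is SW corner plus half of each.
latitude 48.50° S, longitude 107.00° W.

48.50° S, 107.00° W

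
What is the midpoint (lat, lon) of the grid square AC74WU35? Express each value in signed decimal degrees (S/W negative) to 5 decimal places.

Field A=0, C=2: +0·20° lon, +2·10° lat → SW at lon -180°, lat -70°.
Square 7, 4: +7·2° lon, +4·1° lat → SW at lon -166°, lat -66°.
Subsquare w=22, u=20: +22·0.0833333° lon, +20·0.0416667° lat → SW at lon -164.167°, lat -65.1667°.
Extended square 3, 5: +3·0.00833333° lon, +5·0.00416667° lat → SW at lon -164.142°, lat -65.1458°.
Cell spans 0.00833333° lon × 0.00416667° lat. Centre is SW corner plus half of each.
latitude -65.14375, longitude -164.13750.

-65.14375, -164.13750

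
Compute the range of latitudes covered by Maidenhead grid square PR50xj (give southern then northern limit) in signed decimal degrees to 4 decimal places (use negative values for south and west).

80.3750, 80.4167

Field P=15, R=17: +15·20° lon, +17·10° lat → SW at lon 120°, lat 80°.
Square 5, 0: +5·2° lon, +0·1° lat → SW at lon 130°, lat 80°.
Subsquare x=23, j=9: +23·0.0833333° lon, +9·0.0416667° lat → SW at lon 131.917°, lat 80.375°.
Cell spans 0.0833333° lon × 0.0416667° lat.
south 80.3750, north 80.4167.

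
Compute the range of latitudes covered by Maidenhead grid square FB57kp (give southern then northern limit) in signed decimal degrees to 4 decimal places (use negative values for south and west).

Field F=5, B=1: +5·20° lon, +1·10° lat → SW at lon -80°, lat -80°.
Square 5, 7: +5·2° lon, +7·1° lat → SW at lon -70°, lat -73°.
Subsquare k=10, p=15: +10·0.0833333° lon, +15·0.0416667° lat → SW at lon -69.1667°, lat -72.375°.
Cell spans 0.0833333° lon × 0.0416667° lat.
south -72.3750, north -72.3333.

-72.3750, -72.3333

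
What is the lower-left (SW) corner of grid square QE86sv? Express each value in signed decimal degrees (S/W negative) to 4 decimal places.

Field Q=16, E=4: +16·20° lon, +4·10° lat → SW at lon 140°, lat -50°.
Square 8, 6: +8·2° lon, +6·1° lat → SW at lon 156°, lat -44°.
Subsquare s=18, v=21: +18·0.0833333° lon, +21·0.0416667° lat → SW at lon 157.5°, lat -43.125°.
latitude -43.1250, longitude 157.5000.

-43.1250, 157.5000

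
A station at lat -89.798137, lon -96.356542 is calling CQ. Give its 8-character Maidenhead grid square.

Add 180° to longitude and 90° to latitude: 83.64346, 0.20186.
Field (20°×10°, letters A–R): lon ⌊83.64346/20⌋ = 4 → E; lat ⌊0.20186/10⌋ = 0 → A.
Square (2°×1°, digits 0–9): lon ⌊3.64346/2⌋ = 1; lat ⌊0.20186/1⌋ = 0.
Subsquare (5′×2.5′, letters a–x): lon ⌊1.64346/0.0833333⌋ = 19 → t; lat ⌊0.20186/0.0416667⌋ = 4 → e.
Extended square (30″×15″, digits 0–9): lon ⌊0.06012/0.00833333⌋ = 7; lat ⌊0.03520/0.00416667⌋ = 8.

EA10te78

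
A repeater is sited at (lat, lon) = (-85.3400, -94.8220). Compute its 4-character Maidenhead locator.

Offset from 180°W / 90°S: lon 85.18°, lat 4.66°.
Field: 85.18/20 → 4 → E, 4.66/10 → 0 → A; chars EA.
Square: 5.18/2 → 2, 4.66/1 → 4; chars 24.

EA24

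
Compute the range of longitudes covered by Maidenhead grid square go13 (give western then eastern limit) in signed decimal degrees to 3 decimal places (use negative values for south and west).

Field G=6, O=14: +6·20° lon, +14·10° lat → SW at lon -60°, lat 50°.
Square 1, 3: +1·2° lon, +3·1° lat → SW at lon -58°, lat 53°.
Cell spans 2° lon × 1° lat.
west -58.000, east -56.000.

-58.000, -56.000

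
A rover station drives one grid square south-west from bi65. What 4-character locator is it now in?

Longitude square 6; −1 → 5.
Latitude square 5; −1 → 4.

BI54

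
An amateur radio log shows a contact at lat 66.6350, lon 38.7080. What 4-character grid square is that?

Add 180° to longitude and 90° to latitude: 218.71, 156.63.
Field: lon ⌊218.71/20⌋ = 10 → K; lat ⌊156.63/10⌋ = 15 → P.
Square: lon ⌊18.71/2⌋ = 9; lat ⌊6.63/1⌋ = 6.

KP96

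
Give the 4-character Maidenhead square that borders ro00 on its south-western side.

QN99

Longitude square 0; −1 → -1, wraps to 9, carry into field.
Longitude field R = 17; −1 → 16 = Q.
Latitude square 0; −1 → -1, wraps to 9, carry into field.
Latitude field O = 14; −1 → 13 = N.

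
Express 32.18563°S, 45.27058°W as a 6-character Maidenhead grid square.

GF77it

Offset from 180°W / 90°S: lon 134.7294°, lat 57.8144°.
Field: lon ⌊134.7294/20⌋ = 6 → G; lat ⌊57.8144/10⌋ = 5 → F.
Square: lon ⌊14.7294/2⌋ = 7; lat ⌊7.8144/1⌋ = 7.
Subsquare: lon ⌊0.7294/0.0833333⌋ = 8 → i; lat ⌊0.8144/0.0416667⌋ = 19 → t.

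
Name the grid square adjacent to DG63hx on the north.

DG64ha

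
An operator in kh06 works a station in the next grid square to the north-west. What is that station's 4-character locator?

Longitude square 0; −1 → -1, wraps to 9, carry into field.
Longitude field K = 10; −1 → 9 = J.
Latitude square 6; +1 → 7.

JH97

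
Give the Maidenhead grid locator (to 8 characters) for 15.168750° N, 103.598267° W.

DK85ee80

Add 180° to longitude and 90° to latitude: 76.40173, 105.16875.
Field: lon ⌊76.40173/20⌋ = 3 → D; lat ⌊105.16875/10⌋ = 10 → K.
Square: lon ⌊16.40173/2⌋ = 8; lat ⌊5.16875/1⌋ = 5.
Subsquare: lon ⌊0.40173/0.0833333⌋ = 4 → e; lat ⌊0.16875/0.0416667⌋ = 4 → e.
Extended square: lon ⌊0.06840/0.00833333⌋ = 8; lat ⌊0.00208/0.00416667⌋ = 0.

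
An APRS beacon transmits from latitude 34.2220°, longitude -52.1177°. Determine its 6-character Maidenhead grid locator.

GM34wf

Add 180° to longitude and 90° to latitude: 127.8823, 124.2220.
Field (20°×10°, letters A–R): 127.8823/20 → 6 → G, 124.2220/10 → 12 → M; chars GM.
Square (2°×1°, digits 0–9): 7.8823/2 → 3, 4.2220/1 → 4; chars 34.
Subsquare (5′×2.5′, letters a–x): 1.8823/0.0833333 → 22 → w, 0.2220/0.0416667 → 5 → f; chars wf.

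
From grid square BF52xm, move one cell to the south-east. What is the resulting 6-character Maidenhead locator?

Longitude subsquare x = 23; +1 → 24, wraps to 0 = a, carry into square.
Longitude square 5; +1 → 6.
Latitude subsquare m = 12; −1 → 11 = l.

BF62al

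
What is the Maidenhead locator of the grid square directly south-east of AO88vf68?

AO88vf77

Longitude extended square 6; +1 → 7.
Latitude extended square 8; −1 → 7.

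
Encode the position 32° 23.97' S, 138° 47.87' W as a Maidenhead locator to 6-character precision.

Shift to the Maidenhead origin (180°W, 90°S): lon 41.2022, lat 57.6005.
Field (20°×10°, letters A–R): 41.2022/20 → 2 → C, 57.6005/10 → 5 → F; chars CF.
Square (2°×1°, digits 0–9): 1.2022/2 → 0, 7.6005/1 → 7; chars 07.
Subsquare (5′×2.5′, letters a–x): 1.2022/0.0833333 → 14 → o, 0.6005/0.0416667 → 14 → o; chars oo.

CF07oo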